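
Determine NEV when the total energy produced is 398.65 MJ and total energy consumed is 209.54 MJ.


NEV = E_out - E_in
= 398.65 - 209.54
= 189.1100 MJ

189.1100 MJ


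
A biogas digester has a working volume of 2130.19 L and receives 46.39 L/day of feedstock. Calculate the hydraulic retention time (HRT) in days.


HRT = V / Q
= 2130.19 / 46.39
= 45.9192 days

45.9192 days


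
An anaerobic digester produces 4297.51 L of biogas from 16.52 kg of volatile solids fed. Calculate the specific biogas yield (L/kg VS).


Y = V / VS
= 4297.51 / 16.52
= 260.1398 L/kg VS

260.1398 L/kg VS


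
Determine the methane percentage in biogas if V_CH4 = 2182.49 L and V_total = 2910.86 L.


CH4% = V_CH4 / V_total * 100
= 2182.49 / 2910.86 * 100
= 74.9775%

74.9775%


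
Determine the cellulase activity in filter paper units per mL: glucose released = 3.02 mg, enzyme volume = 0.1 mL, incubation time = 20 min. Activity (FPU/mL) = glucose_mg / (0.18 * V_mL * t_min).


Activity = glucose_mg / (0.18 mg/umol * V_mL * t_min)
= 3.02 / (0.18 * 0.1 * 20)
= 8.3889 FPU/mL

8.3889 FPU/mL


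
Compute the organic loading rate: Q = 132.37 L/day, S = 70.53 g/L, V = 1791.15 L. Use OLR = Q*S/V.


OLR = Q * S / V
= 132.37 * 70.53 / 1791.15
= 5.2123 g/L/day

5.2123 g/L/day


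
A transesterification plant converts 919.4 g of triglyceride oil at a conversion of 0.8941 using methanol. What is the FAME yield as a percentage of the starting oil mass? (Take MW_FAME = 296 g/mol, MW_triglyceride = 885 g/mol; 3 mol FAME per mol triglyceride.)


m_FAME = oil * conv * (3 * 296 / 885) = oil * conv * (888/885)
= 919.4 * 0.8941 * 888 / 885
= 824.8221 g
Y = m_FAME / oil * 100 = conv * (888/885) * 100
= 0.8941 * 888 / 885 * 100
= 89.71%

89.71%


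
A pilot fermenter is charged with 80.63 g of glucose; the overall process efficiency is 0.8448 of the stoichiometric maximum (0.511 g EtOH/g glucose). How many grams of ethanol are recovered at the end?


Actual ethanol: m = 0.511 * 80.63 * 0.8448
m = 34.8074 g

34.8074 g


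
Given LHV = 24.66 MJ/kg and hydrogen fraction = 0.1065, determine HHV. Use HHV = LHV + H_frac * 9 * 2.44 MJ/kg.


HHV = LHV + H_frac * 9 * 2.44
= 24.66 + 0.1065 * 9 * 2.44
= 26.9987 MJ/kg

26.9987 MJ/kg


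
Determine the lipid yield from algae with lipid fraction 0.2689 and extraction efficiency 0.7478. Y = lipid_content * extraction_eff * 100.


Y = lipid_content * extraction_eff * 100
= 0.2689 * 0.7478 * 100
= 20.1083%

20.1083%


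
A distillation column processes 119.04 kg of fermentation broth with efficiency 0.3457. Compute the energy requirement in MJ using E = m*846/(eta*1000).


E = m * 846 / (eta * 1000)
= 119.04 * 846 / (0.3457 * 1000)
= 291.3157 MJ

291.3157 MJ


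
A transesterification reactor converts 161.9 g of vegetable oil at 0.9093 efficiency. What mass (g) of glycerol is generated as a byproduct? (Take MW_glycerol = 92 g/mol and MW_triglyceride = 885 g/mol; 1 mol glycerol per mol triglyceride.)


glycerol = oil * conv * (92/885)
= 161.9 * 0.9093 * 92 / 885
= 15.3038 g

15.3038 g


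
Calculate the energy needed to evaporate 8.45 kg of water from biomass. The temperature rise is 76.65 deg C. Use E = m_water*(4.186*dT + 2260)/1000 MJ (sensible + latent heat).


E = m_water * (4.186 * dT + 2260) / 1000
= 8.45 * (4.186 * 76.65 + 2260) / 1000
= 21.8082 MJ

21.8082 MJ


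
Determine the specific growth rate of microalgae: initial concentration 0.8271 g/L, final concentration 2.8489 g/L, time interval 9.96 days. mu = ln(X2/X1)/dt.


mu = ln(X2/X1) / dt
= ln(2.8489/0.8271) / 9.96
= 0.1242 per day

0.1242 per day


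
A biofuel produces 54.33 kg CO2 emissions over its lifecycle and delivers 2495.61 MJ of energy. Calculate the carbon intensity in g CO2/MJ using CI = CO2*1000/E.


CI = CO2 * 1000 / E
= 54.33 * 1000 / 2495.61
= 21.7702 g CO2/MJ

21.7702 g CO2/MJ


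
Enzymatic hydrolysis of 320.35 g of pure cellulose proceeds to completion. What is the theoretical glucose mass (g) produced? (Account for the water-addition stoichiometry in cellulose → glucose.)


glucose = cellulose * 180/162
= 320.35 * 180/162
= 355.9444 g

355.9444 g


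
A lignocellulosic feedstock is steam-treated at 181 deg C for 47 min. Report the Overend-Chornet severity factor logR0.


logR0 = log10(t * exp((T - 100) / 14.75))
= log10(47 * exp((181 - 100) / 14.75))
= 4.0570

4.0570


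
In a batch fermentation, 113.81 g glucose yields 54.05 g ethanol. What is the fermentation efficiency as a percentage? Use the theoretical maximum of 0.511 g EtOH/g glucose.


Fermentation efficiency = (actual / (0.511 * glucose)) * 100
= (54.05 / (0.511 * 113.81)) * 100
= 92.9382%

92.9382%


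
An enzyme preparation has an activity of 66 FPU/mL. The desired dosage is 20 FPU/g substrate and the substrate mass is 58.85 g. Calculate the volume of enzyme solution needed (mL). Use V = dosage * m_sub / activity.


V = dosage * m_sub / activity
V = 20 * 58.85 / 66
V = 17.8333 mL

17.8333 mL


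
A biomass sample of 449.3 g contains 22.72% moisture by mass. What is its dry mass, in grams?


Wd = Ww * (1 - MC/100)
= 449.3 * (1 - 22.72/100)
= 347.2190 g

347.2190 g


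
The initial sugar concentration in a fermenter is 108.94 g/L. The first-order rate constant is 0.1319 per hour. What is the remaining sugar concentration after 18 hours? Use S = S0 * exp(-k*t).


S = S0 * exp(-k * t)
S = 108.94 * exp(-0.1319 * 18)
S = 10.1411 g/L

10.1411 g/L


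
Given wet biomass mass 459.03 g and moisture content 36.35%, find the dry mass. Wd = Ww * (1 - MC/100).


Wd = Ww * (1 - MC/100)
= 459.03 * (1 - 36.35/100)
= 292.1726 g

292.1726 g


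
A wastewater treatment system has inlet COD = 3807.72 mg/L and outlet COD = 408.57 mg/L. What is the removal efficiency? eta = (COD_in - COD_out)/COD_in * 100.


eta = (COD_in - COD_out) / COD_in * 100
= (3807.72 - 408.57) / 3807.72 * 100
= 89.2700%

89.2700%


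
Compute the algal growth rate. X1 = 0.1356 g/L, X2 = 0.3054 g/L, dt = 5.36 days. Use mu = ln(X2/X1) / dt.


mu = ln(X2/X1) / dt
= ln(0.3054/0.1356) / 5.36
= 0.1515 per day

0.1515 per day


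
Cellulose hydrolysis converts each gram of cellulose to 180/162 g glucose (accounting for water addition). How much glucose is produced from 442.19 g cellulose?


glucose = cellulose * 180/162
= 442.19 * 180/162
= 491.3222 g

491.3222 g


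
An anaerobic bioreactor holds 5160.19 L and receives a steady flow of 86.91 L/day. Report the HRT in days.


HRT = V / Q
= 5160.19 / 86.91
= 59.3740 days

59.3740 days


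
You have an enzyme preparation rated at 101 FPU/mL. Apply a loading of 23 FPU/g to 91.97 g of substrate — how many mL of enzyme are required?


V = dosage * m_sub / activity
V = 23 * 91.97 / 101
V = 20.9437 mL

20.9437 mL


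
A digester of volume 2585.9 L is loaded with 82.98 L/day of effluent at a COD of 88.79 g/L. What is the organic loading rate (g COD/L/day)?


OLR = Q * S / V
= 82.98 * 88.79 / 2585.9
= 2.8492 g/L/day

2.8492 g/L/day


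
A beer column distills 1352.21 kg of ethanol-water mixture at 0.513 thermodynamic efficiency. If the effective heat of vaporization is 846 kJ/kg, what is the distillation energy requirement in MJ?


E = m * 846 / (eta * 1000)
= 1352.21 * 846 / (0.513 * 1000)
= 2229.9604 MJ

2229.9604 MJ


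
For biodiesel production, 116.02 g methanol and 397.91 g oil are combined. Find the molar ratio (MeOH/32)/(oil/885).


Molar ratio = n_MeOH / n_oil = (MeOH/32) / (oil/885) = (MeOH * 885) / (32 * oil)
= (116.02 * 885) / (32 * 397.91)
= 8.0638

8.0638


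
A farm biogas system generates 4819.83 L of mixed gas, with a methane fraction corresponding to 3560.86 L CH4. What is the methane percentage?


CH4% = V_CH4 / V_total * 100
= 3560.86 / 4819.83 * 100
= 73.8794%

73.8794%


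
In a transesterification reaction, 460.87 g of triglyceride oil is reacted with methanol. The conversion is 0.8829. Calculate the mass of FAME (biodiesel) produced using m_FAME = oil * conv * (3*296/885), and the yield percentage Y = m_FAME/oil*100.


m_FAME = oil * conv * (3 * 296 / 885) = oil * conv * (888/885)
= 460.87 * 0.8829 * 888 / 885
= 408.2815 g
Y = m_FAME / oil * 100 = conv * (888/885) * 100
= 0.8829 * 888 / 885 * 100
= 88.59%

408.2815 g FAME; Y = 88.59%


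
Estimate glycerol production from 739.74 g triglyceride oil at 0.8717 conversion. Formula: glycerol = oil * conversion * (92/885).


glycerol = oil * conv * (92/885)
= 739.74 * 0.8717 * 92 / 885
= 67.0333 g

67.0333 g


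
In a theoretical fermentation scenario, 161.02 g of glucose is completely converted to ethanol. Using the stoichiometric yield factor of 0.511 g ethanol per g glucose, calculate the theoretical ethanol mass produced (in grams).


Theoretical ethanol yield: m_EtOH = 0.511 * m_glucose
m_EtOH = 0.511 * 161.02 = 82.2812 g

82.2812 g


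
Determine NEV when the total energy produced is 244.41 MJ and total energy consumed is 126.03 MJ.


NEV = E_out - E_in
= 244.41 - 126.03
= 118.3800 MJ

118.3800 MJ


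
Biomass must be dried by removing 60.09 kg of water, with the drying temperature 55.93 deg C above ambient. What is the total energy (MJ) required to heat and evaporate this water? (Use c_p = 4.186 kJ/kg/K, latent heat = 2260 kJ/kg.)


E = m_water * (4.186 * dT + 2260) / 1000
= 60.09 * (4.186 * 55.93 + 2260) / 1000
= 149.8718 MJ

149.8718 MJ


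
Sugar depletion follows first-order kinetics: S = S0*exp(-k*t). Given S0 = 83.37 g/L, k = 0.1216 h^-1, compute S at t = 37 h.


S = S0 * exp(-k * t)
S = 83.37 * exp(-0.1216 * 37)
S = 0.9269 g/L

0.9269 g/L


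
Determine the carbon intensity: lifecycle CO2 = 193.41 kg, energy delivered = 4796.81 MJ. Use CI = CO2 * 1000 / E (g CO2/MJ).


CI = CO2 * 1000 / E
= 193.41 * 1000 / 4796.81
= 40.3205 g CO2/MJ

40.3205 g CO2/MJ


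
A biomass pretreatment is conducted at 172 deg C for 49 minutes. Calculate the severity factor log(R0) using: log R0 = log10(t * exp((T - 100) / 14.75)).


logR0 = log10(t * exp((T - 100) / 14.75))
= log10(49 * exp((172 - 100) / 14.75))
= 3.8101

3.8101


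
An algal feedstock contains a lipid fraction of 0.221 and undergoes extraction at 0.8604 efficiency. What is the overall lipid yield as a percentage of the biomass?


Y = lipid_content * extraction_eff * 100
= 0.221 * 0.8604 * 100
= 19.0148%

19.0148%


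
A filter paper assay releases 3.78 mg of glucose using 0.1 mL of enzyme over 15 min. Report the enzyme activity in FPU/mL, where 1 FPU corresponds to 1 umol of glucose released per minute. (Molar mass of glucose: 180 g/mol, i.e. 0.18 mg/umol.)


Activity = glucose_mg / (0.18 mg/umol * V_mL * t_min)
= 3.78 / (0.18 * 0.1 * 15)
= 14.0000 FPU/mL

14.0000 FPU/mL


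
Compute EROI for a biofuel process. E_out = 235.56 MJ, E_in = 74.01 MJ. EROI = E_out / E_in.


EROI = E_out / E_in
= 235.56 / 74.01
= 3.1828

3.1828


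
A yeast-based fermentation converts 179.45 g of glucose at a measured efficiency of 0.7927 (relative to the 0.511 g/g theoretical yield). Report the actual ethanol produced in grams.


Actual ethanol: m = 0.511 * 179.45 * 0.7927
m = 72.6898 g

72.6898 g


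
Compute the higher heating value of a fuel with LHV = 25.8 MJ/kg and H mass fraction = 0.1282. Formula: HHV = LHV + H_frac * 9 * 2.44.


HHV = LHV + H_frac * 9 * 2.44
= 25.8 + 0.1282 * 9 * 2.44
= 28.6153 MJ/kg

28.6153 MJ/kg


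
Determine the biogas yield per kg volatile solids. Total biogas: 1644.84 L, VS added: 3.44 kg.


Y = V / VS
= 1644.84 / 3.44
= 478.1512 L/kg VS

478.1512 L/kg VS


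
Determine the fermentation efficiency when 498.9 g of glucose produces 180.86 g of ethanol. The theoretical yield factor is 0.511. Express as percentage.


Fermentation efficiency = (actual / (0.511 * glucose)) * 100
= (180.86 / (0.511 * 498.9)) * 100
= 70.9428%

70.9428%


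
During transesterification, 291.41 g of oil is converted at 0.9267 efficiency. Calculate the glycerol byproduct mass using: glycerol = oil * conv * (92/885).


glycerol = oil * conv * (92/885)
= 291.41 * 0.9267 * 92 / 885
= 28.0730 g

28.0730 g


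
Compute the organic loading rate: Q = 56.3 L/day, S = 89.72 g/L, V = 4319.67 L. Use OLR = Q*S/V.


OLR = Q * S / V
= 56.3 * 89.72 / 4319.67
= 1.1694 g/L/day

1.1694 g/L/day


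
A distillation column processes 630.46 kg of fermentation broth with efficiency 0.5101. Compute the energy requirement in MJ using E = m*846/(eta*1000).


E = m * 846 / (eta * 1000)
= 630.46 * 846 / (0.5101 * 1000)
= 1045.6169 MJ

1045.6169 MJ


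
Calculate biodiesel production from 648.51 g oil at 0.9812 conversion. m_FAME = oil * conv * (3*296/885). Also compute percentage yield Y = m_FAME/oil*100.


m_FAME = oil * conv * (3 * 296 / 885) = oil * conv * (888/885)
= 648.51 * 0.9812 * 888 / 885
= 638.4750 g
Y = m_FAME / oil * 100 = conv * (888/885) * 100
= 0.9812 * 888 / 885 * 100
= 98.45%

638.4750 g FAME; Y = 98.45%


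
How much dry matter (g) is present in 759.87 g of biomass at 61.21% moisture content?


Wd = Ww * (1 - MC/100)
= 759.87 * (1 - 61.21/100)
= 294.7536 g

294.7536 g


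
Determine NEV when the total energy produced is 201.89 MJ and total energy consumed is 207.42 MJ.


NEV = E_out - E_in
= 201.89 - 207.42
= -5.5300 MJ

-5.5300 MJ


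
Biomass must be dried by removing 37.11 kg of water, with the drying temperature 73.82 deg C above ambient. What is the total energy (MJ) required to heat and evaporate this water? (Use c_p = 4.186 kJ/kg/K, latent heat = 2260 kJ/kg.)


E = m_water * (4.186 * dT + 2260) / 1000
= 37.11 * (4.186 * 73.82 + 2260) / 1000
= 95.3360 MJ

95.3360 MJ


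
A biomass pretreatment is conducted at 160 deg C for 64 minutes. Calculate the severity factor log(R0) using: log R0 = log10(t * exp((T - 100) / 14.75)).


logR0 = log10(t * exp((T - 100) / 14.75))
= log10(64 * exp((160 - 100) / 14.75))
= 3.5728

3.5728


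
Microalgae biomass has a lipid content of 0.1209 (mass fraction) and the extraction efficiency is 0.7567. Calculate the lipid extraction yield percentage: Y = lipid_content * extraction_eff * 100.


Y = lipid_content * extraction_eff * 100
= 0.1209 * 0.7567 * 100
= 9.1485%

9.1485%


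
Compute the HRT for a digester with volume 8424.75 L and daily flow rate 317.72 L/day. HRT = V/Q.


HRT = V / Q
= 8424.75 / 317.72
= 26.5163 days

26.5163 days


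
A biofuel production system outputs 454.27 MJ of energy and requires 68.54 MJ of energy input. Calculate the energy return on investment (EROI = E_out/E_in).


EROI = E_out / E_in
= 454.27 / 68.54
= 6.6278

6.6278


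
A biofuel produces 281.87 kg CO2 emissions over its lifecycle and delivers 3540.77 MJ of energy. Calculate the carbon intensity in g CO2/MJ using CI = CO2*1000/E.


CI = CO2 * 1000 / E
= 281.87 * 1000 / 3540.77
= 79.6070 g CO2/MJ

79.6070 g CO2/MJ


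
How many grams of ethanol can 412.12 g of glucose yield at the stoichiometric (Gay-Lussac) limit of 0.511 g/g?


Theoretical ethanol yield: m_EtOH = 0.511 * m_glucose
m_EtOH = 0.511 * 412.12 = 210.5933 g

210.5933 g


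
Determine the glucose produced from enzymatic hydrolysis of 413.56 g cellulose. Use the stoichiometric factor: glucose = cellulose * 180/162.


glucose = cellulose * 180/162
= 413.56 * 180/162
= 459.5111 g

459.5111 g


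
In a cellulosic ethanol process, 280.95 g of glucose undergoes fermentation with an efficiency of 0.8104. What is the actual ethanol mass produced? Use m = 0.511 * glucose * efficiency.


Actual ethanol: m = 0.511 * 280.95 * 0.8104
m = 116.3454 g

116.3454 g


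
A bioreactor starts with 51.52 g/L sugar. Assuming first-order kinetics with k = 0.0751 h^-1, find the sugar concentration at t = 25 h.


S = S0 * exp(-k * t)
S = 51.52 * exp(-0.0751 * 25)
S = 7.8811 g/L

7.8811 g/L


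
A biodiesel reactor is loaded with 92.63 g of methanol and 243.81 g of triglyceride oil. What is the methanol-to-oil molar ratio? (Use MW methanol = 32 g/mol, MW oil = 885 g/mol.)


Molar ratio = n_MeOH / n_oil = (MeOH/32) / (oil/885) = (MeOH * 885) / (32 * oil)
= (92.63 * 885) / (32 * 243.81)
= 10.5074

10.5074


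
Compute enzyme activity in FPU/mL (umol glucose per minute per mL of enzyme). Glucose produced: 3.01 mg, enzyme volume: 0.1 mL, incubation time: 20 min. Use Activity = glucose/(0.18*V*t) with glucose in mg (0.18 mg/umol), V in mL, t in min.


Activity = glucose_mg / (0.18 mg/umol * V_mL * t_min)
= 3.01 / (0.18 * 0.1 * 20)
= 8.3611 FPU/mL

8.3611 FPU/mL


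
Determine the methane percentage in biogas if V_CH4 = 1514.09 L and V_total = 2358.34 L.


CH4% = V_CH4 / V_total * 100
= 1514.09 / 2358.34 * 100
= 64.2015%

64.2015%


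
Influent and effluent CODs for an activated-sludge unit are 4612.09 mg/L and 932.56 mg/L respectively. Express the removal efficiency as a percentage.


eta = (COD_in - COD_out) / COD_in * 100
= (4612.09 - 932.56) / 4612.09 * 100
= 79.7801%

79.7801%


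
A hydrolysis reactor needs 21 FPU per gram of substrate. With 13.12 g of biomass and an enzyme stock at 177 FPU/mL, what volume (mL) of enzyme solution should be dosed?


V = dosage * m_sub / activity
V = 21 * 13.12 / 177
V = 1.5566 mL

1.5566 mL


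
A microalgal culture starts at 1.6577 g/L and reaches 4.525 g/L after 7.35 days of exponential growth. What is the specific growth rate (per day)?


mu = ln(X2/X1) / dt
= ln(4.525/1.6577) / 7.35
= 0.1366 per day

0.1366 per day


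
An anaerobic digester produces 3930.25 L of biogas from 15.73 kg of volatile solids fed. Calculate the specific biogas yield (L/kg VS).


Y = V / VS
= 3930.25 / 15.73
= 249.8570 L/kg VS

249.8570 L/kg VS


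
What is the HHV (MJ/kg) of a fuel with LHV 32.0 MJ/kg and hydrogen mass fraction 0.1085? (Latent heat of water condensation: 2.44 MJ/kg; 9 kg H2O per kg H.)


HHV = LHV + H_frac * 9 * 2.44
= 32.0 + 0.1085 * 9 * 2.44
= 34.3827 MJ/kg

34.3827 MJ/kg


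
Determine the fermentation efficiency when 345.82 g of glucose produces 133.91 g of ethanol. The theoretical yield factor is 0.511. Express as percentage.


Fermentation efficiency = (actual / (0.511 * glucose)) * 100
= (133.91 / (0.511 * 345.82)) * 100
= 75.7778%

75.7778%


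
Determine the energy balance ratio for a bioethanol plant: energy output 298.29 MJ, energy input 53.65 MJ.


EROI = E_out / E_in
= 298.29 / 53.65
= 5.5599

5.5599


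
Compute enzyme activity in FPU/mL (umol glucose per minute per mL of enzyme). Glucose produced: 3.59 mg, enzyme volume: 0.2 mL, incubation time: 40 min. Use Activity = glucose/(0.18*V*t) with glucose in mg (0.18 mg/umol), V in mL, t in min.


Activity = glucose_mg / (0.18 mg/umol * V_mL * t_min)
= 3.59 / (0.18 * 0.2 * 40)
= 2.4931 FPU/mL

2.4931 FPU/mL


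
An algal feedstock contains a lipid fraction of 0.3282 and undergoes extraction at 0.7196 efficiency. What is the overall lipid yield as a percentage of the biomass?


Y = lipid_content * extraction_eff * 100
= 0.3282 * 0.7196 * 100
= 23.6173%

23.6173%


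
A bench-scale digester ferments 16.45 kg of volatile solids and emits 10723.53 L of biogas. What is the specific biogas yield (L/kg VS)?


Y = V / VS
= 10723.53 / 16.45
= 651.8863 L/kg VS

651.8863 L/kg VS


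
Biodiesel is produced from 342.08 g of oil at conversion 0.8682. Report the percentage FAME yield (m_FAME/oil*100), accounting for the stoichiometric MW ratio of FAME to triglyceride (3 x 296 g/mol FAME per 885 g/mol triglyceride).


m_FAME = oil * conv * (3 * 296 / 885) = oil * conv * (888/885)
= 342.08 * 0.8682 * 888 / 885
= 298.0006 g
Y = m_FAME / oil * 100 = conv * (888/885) * 100
= 0.8682 * 888 / 885 * 100
= 87.11%

87.11%


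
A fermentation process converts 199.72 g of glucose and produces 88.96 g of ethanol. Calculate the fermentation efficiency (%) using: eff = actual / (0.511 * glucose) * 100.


Fermentation efficiency = (actual / (0.511 * glucose)) * 100
= (88.96 / (0.511 * 199.72)) * 100
= 87.1670%

87.1670%


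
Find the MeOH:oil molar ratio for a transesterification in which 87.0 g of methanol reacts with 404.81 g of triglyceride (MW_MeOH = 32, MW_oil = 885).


Molar ratio = n_MeOH / n_oil = (MeOH/32) / (oil/885) = (MeOH * 885) / (32 * oil)
= (87.0 * 885) / (32 * 404.81)
= 5.9438

5.9438


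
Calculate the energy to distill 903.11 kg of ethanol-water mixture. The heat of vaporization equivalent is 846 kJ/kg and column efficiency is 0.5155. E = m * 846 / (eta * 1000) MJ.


E = m * 846 / (eta * 1000)
= 903.11 * 846 / (0.5155 * 1000)
= 1482.1165 MJ

1482.1165 MJ


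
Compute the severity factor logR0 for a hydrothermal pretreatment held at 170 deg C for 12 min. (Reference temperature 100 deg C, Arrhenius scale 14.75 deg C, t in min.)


logR0 = log10(t * exp((T - 100) / 14.75))
= log10(12 * exp((170 - 100) / 14.75))
= 3.1402

3.1402


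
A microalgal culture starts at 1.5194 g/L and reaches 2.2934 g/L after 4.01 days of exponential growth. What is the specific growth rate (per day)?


mu = ln(X2/X1) / dt
= ln(2.2934/1.5194) / 4.01
= 0.1027 per day

0.1027 per day


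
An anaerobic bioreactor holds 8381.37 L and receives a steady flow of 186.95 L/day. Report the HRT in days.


HRT = V / Q
= 8381.37 / 186.95
= 44.8321 days

44.8321 days


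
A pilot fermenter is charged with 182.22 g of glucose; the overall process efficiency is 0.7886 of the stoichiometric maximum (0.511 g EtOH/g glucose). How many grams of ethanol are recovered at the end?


Actual ethanol: m = 0.511 * 182.22 * 0.7886
m = 73.4300 g

73.4300 g


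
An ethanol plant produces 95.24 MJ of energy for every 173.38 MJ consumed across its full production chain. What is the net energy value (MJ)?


NEV = E_out - E_in
= 95.24 - 173.38
= -78.1400 MJ

-78.1400 MJ


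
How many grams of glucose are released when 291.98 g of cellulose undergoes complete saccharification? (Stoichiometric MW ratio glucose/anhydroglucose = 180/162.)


glucose = cellulose * 180/162
= 291.98 * 180/162
= 324.4222 g

324.4222 g


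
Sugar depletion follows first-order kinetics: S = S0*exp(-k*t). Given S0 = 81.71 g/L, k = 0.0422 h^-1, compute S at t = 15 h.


S = S0 * exp(-k * t)
S = 81.71 * exp(-0.0422 * 15)
S = 43.3877 g/L

43.3877 g/L


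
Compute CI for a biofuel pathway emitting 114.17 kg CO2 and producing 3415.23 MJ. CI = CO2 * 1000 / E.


CI = CO2 * 1000 / E
= 114.17 * 1000 / 3415.23
= 33.4297 g CO2/MJ

33.4297 g CO2/MJ


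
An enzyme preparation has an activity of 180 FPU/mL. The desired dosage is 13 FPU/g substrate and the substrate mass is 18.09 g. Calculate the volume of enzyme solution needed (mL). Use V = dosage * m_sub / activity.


V = dosage * m_sub / activity
V = 13 * 18.09 / 180
V = 1.3065 mL

1.3065 mL


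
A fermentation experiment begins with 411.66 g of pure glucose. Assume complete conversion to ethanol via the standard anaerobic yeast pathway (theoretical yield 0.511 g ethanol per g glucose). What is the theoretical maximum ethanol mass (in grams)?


Theoretical ethanol yield: m_EtOH = 0.511 * m_glucose
m_EtOH = 0.511 * 411.66 = 210.3583 g

210.3583 g


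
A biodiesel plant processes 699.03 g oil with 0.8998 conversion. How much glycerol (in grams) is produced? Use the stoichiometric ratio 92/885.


glycerol = oil * conv * (92/885)
= 699.03 * 0.8998 * 92 / 885
= 65.3862 g

65.3862 g


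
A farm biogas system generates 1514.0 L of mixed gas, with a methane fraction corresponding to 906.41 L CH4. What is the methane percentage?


CH4% = V_CH4 / V_total * 100
= 906.41 / 1514.0 * 100
= 59.8686%

59.8686%


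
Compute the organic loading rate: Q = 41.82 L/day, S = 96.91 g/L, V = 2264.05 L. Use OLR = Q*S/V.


OLR = Q * S / V
= 41.82 * 96.91 / 2264.05
= 1.7901 g/L/day

1.7901 g/L/day


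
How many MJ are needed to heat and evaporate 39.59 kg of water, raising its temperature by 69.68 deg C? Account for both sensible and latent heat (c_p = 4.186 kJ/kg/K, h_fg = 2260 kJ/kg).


E = m_water * (4.186 * dT + 2260) / 1000
= 39.59 * (4.186 * 69.68 + 2260) / 1000
= 101.0210 MJ

101.0210 MJ


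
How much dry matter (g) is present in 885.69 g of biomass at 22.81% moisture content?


Wd = Ww * (1 - MC/100)
= 885.69 * (1 - 22.81/100)
= 683.6641 g

683.6641 g


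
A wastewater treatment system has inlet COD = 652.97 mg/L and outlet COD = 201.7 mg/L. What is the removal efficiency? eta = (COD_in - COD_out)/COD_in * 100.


eta = (COD_in - COD_out) / COD_in * 100
= (652.97 - 201.7) / 652.97 * 100
= 69.1104%

69.1104%


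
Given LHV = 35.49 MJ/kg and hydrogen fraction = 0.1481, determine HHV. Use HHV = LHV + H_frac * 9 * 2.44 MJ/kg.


HHV = LHV + H_frac * 9 * 2.44
= 35.49 + 0.1481 * 9 * 2.44
= 38.7423 MJ/kg

38.7423 MJ/kg


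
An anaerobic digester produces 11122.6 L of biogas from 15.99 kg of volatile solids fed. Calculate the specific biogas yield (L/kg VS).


Y = V / VS
= 11122.6 / 15.99
= 695.5972 L/kg VS

695.5972 L/kg VS


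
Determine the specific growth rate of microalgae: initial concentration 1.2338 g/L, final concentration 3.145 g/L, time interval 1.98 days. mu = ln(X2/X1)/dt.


mu = ln(X2/X1) / dt
= ln(3.145/1.2338) / 1.98
= 0.4726 per day

0.4726 per day


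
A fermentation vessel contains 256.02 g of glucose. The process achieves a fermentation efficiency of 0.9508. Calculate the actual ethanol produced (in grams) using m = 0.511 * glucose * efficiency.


Actual ethanol: m = 0.511 * 256.02 * 0.9508
m = 124.3896 g

124.3896 g


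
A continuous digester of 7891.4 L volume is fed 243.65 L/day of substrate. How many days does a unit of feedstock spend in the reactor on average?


HRT = V / Q
= 7891.4 / 243.65
= 32.3883 days

32.3883 days


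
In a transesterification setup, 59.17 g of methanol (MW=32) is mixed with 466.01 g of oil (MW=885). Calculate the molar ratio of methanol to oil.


Molar ratio = n_MeOH / n_oil = (MeOH/32) / (oil/885) = (MeOH * 885) / (32 * oil)
= (59.17 * 885) / (32 * 466.01)
= 3.5116

3.5116


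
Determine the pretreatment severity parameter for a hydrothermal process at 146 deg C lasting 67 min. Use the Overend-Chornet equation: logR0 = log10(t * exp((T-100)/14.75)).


logR0 = log10(t * exp((T - 100) / 14.75))
= log10(67 * exp((146 - 100) / 14.75))
= 3.1805

3.1805


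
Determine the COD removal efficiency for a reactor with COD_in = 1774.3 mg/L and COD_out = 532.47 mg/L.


eta = (COD_in - COD_out) / COD_in * 100
= (1774.3 - 532.47) / 1774.3 * 100
= 69.9899%

69.9899%


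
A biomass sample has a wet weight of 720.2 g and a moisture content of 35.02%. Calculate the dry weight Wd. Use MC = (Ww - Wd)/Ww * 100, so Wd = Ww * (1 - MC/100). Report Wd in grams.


Wd = Ww * (1 - MC/100)
= 720.2 * (1 - 35.02/100)
= 467.9860 g

467.9860 g


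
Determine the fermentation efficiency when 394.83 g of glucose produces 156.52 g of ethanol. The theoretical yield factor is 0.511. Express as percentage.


Fermentation efficiency = (actual / (0.511 * glucose)) * 100
= (156.52 / (0.511 * 394.83)) * 100
= 77.5780%

77.5780%


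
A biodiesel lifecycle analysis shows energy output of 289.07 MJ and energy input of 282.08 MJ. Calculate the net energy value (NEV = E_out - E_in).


NEV = E_out - E_in
= 289.07 - 282.08
= 6.9900 MJ

6.9900 MJ


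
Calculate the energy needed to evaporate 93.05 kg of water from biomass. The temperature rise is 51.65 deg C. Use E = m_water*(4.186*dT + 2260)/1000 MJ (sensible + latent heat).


E = m_water * (4.186 * dT + 2260) / 1000
= 93.05 * (4.186 * 51.65 + 2260) / 1000
= 230.4111 MJ

230.4111 MJ


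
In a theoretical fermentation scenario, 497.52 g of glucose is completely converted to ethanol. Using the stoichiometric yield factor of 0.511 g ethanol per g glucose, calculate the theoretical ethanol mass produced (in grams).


Theoretical ethanol yield: m_EtOH = 0.511 * m_glucose
m_EtOH = 0.511 * 497.52 = 254.2327 g

254.2327 g


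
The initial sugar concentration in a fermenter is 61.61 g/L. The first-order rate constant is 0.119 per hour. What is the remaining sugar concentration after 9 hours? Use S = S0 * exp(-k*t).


S = S0 * exp(-k * t)
S = 61.61 * exp(-0.119 * 9)
S = 21.1116 g/L

21.1116 g/L


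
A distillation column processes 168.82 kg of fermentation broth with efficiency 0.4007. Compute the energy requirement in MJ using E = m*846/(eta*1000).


E = m * 846 / (eta * 1000)
= 168.82 * 846 / (0.4007 * 1000)
= 356.4305 MJ

356.4305 MJ


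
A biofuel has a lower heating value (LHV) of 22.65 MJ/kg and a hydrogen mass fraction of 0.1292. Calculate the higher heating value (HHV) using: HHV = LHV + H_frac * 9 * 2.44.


HHV = LHV + H_frac * 9 * 2.44
= 22.65 + 0.1292 * 9 * 2.44
= 25.4872 MJ/kg

25.4872 MJ/kg


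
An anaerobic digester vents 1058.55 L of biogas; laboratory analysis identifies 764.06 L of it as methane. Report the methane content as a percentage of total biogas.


CH4% = V_CH4 / V_total * 100
= 764.06 / 1058.55 * 100
= 72.1799%

72.1799%


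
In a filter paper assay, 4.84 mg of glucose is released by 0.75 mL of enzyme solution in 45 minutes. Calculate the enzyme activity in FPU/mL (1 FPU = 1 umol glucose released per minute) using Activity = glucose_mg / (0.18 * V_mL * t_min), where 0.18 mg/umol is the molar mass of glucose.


Activity = glucose_mg / (0.18 mg/umol * V_mL * t_min)
= 4.84 / (0.18 * 0.75 * 45)
= 0.7967 FPU/mL

0.7967 FPU/mL


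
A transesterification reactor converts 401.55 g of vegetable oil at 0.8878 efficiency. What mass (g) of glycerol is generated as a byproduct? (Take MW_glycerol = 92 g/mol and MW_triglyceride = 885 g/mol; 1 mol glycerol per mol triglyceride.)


glycerol = oil * conv * (92/885)
= 401.55 * 0.8878 * 92 / 885
= 37.0595 g

37.0595 g


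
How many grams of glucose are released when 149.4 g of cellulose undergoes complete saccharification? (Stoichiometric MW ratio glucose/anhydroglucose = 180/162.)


glucose = cellulose * 180/162
= 149.4 * 180/162
= 166.0000 g

166.0000 g


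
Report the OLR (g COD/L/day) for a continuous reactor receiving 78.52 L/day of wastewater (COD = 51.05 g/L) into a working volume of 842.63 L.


OLR = Q * S / V
= 78.52 * 51.05 / 842.63
= 4.7571 g/L/day

4.7571 g/L/day


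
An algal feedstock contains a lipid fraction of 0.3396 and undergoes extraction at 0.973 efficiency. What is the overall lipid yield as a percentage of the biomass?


Y = lipid_content * extraction_eff * 100
= 0.3396 * 0.973 * 100
= 33.0431%

33.0431%


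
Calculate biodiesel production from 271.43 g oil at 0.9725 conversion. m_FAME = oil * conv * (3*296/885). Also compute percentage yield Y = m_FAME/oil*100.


m_FAME = oil * conv * (3 * 296 / 885) = oil * conv * (888/885)
= 271.43 * 0.9725 * 888 / 885
= 264.8605 g
Y = m_FAME / oil * 100 = conv * (888/885) * 100
= 0.9725 * 888 / 885 * 100
= 97.58%

264.8605 g FAME; Y = 97.58%


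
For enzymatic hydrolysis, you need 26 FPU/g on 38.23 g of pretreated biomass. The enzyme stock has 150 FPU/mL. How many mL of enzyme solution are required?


V = dosage * m_sub / activity
V = 26 * 38.23 / 150
V = 6.6265 mL

6.6265 mL


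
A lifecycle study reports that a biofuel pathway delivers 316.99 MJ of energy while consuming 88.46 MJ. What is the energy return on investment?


EROI = E_out / E_in
= 316.99 / 88.46
= 3.5834

3.5834


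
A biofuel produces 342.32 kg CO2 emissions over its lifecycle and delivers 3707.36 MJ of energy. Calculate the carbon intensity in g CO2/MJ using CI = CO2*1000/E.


CI = CO2 * 1000 / E
= 342.32 * 1000 / 3707.36
= 92.3352 g CO2/MJ

92.3352 g CO2/MJ


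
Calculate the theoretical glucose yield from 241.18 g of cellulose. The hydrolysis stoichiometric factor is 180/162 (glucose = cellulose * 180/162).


glucose = cellulose * 180/162
= 241.18 * 180/162
= 267.9778 g

267.9778 g


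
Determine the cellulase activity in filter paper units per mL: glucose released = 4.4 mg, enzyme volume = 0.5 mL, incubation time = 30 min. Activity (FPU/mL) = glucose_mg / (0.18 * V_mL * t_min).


Activity = glucose_mg / (0.18 mg/umol * V_mL * t_min)
= 4.4 / (0.18 * 0.5 * 30)
= 1.6296 FPU/mL

1.6296 FPU/mL


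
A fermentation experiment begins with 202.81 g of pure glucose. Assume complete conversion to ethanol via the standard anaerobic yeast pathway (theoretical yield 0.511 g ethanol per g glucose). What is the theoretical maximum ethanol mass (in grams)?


Theoretical ethanol yield: m_EtOH = 0.511 * m_glucose
m_EtOH = 0.511 * 202.81 = 103.6359 g

103.6359 g


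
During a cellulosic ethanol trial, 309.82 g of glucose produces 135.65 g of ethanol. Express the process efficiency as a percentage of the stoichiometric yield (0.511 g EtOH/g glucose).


Fermentation efficiency = (actual / (0.511 * glucose)) * 100
= (135.65 / (0.511 * 309.82)) * 100
= 85.6820%

85.6820%


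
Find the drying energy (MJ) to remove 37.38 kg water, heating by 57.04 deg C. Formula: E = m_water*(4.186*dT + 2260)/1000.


E = m_water * (4.186 * dT + 2260) / 1000
= 37.38 * (4.186 * 57.04 + 2260) / 1000
= 93.4040 MJ

93.4040 MJ


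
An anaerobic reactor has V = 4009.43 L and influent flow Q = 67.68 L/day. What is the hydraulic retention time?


HRT = V / Q
= 4009.43 / 67.68
= 59.2410 days

59.2410 days


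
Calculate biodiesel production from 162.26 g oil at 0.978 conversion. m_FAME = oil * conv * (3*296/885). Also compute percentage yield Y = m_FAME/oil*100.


m_FAME = oil * conv * (3 * 296 / 885) = oil * conv * (888/885)
= 162.26 * 0.978 * 888 / 885
= 159.2282 g
Y = m_FAME / oil * 100 = conv * (888/885) * 100
= 0.978 * 888 / 885 * 100
= 98.13%

159.2282 g FAME; Y = 98.13%


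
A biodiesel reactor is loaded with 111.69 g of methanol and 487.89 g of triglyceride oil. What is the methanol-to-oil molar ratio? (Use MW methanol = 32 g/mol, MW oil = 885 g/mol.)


Molar ratio = n_MeOH / n_oil = (MeOH/32) / (oil/885) = (MeOH * 885) / (32 * oil)
= (111.69 * 885) / (32 * 487.89)
= 6.3312

6.3312


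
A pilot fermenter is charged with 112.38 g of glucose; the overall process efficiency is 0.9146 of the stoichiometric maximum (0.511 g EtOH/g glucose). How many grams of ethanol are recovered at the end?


Actual ethanol: m = 0.511 * 112.38 * 0.9146
m = 52.5220 g

52.5220 g


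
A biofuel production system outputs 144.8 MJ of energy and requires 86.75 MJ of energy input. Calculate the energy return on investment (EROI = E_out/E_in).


EROI = E_out / E_in
= 144.8 / 86.75
= 1.6692

1.6692


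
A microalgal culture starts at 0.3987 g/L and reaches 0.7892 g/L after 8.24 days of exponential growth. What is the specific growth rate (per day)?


mu = ln(X2/X1) / dt
= ln(0.7892/0.3987) / 8.24
= 0.0829 per day

0.0829 per day


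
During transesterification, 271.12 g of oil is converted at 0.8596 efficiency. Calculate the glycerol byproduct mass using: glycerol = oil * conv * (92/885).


glycerol = oil * conv * (92/885)
= 271.12 * 0.8596 * 92 / 885
= 24.2272 g

24.2272 g


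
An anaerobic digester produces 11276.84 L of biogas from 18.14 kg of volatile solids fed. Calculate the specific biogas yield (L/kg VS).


Y = V / VS
= 11276.84 / 18.14
= 621.6560 L/kg VS

621.6560 L/kg VS


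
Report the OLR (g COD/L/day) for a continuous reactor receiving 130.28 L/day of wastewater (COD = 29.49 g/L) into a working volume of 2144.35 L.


OLR = Q * S / V
= 130.28 * 29.49 / 2144.35
= 1.7917 g/L/day

1.7917 g/L/day


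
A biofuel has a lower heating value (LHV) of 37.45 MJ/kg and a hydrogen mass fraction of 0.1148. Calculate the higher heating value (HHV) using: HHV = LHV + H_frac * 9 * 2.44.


HHV = LHV + H_frac * 9 * 2.44
= 37.45 + 0.1148 * 9 * 2.44
= 39.9710 MJ/kg

39.9710 MJ/kg


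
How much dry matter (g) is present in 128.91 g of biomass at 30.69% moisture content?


Wd = Ww * (1 - MC/100)
= 128.91 * (1 - 30.69/100)
= 89.3475 g

89.3475 g


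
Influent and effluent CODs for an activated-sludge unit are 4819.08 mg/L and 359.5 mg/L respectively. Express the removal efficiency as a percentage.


eta = (COD_in - COD_out) / COD_in * 100
= (4819.08 - 359.5) / 4819.08 * 100
= 92.5401%

92.5401%


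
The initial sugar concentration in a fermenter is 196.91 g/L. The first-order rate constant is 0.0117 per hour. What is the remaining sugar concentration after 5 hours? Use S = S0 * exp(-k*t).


S = S0 * exp(-k * t)
S = 196.91 * exp(-0.0117 * 5)
S = 185.7212 g/L

185.7212 g/L


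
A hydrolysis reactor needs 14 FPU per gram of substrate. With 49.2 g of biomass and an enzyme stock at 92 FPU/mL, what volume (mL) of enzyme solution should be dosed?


V = dosage * m_sub / activity
V = 14 * 49.2 / 92
V = 7.4870 mL

7.4870 mL


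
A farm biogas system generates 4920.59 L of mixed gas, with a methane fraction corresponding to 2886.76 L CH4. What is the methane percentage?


CH4% = V_CH4 / V_total * 100
= 2886.76 / 4920.59 * 100
= 58.6669%

58.6669%


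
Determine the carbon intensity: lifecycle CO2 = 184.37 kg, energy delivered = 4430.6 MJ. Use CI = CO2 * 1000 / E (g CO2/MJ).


CI = CO2 * 1000 / E
= 184.37 * 1000 / 4430.6
= 41.6129 g CO2/MJ

41.6129 g CO2/MJ


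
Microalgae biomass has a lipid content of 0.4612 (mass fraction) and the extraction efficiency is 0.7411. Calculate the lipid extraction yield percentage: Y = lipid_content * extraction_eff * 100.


Y = lipid_content * extraction_eff * 100
= 0.4612 * 0.7411 * 100
= 34.1795%

34.1795%


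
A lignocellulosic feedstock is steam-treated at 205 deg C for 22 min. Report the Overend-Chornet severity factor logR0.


logR0 = log10(t * exp((T - 100) / 14.75))
= log10(22 * exp((205 - 100) / 14.75))
= 4.4340

4.4340


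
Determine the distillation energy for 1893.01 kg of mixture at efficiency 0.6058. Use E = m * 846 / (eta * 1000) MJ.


E = m * 846 / (eta * 1000)
= 1893.01 * 846 / (0.6058 * 1000)
= 2643.5894 MJ

2643.5894 MJ


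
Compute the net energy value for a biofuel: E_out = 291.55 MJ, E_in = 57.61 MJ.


NEV = E_out - E_in
= 291.55 - 57.61
= 233.9400 MJ

233.9400 MJ


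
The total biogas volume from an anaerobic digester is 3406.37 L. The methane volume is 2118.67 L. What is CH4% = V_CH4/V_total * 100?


CH4% = V_CH4 / V_total * 100
= 2118.67 / 3406.37 * 100
= 62.1973%

62.1973%


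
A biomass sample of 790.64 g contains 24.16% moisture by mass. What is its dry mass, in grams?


Wd = Ww * (1 - MC/100)
= 790.64 * (1 - 24.16/100)
= 599.6214 g

599.6214 g


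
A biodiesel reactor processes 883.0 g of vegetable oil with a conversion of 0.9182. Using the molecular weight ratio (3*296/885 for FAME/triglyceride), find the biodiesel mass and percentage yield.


m_FAME = oil * conv * (3 * 296 / 885) = oil * conv * (888/885)
= 883.0 * 0.9182 * 888 / 885
= 813.5190 g
Y = m_FAME / oil * 100 = conv * (888/885) * 100
= 0.9182 * 888 / 885 * 100
= 92.13%

813.5190 g FAME; Y = 92.13%


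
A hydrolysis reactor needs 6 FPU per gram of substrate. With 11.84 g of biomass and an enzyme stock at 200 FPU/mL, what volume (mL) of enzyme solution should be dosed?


V = dosage * m_sub / activity
V = 6 * 11.84 / 200
V = 0.3552 mL

0.3552 mL


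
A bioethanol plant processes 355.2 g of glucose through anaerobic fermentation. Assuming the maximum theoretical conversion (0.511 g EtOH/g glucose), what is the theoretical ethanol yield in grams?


Theoretical ethanol yield: m_EtOH = 0.511 * m_glucose
m_EtOH = 0.511 * 355.2 = 181.5072 g

181.5072 g


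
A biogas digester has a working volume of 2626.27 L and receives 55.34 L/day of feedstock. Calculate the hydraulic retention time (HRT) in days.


HRT = V / Q
= 2626.27 / 55.34
= 47.4570 days

47.4570 days


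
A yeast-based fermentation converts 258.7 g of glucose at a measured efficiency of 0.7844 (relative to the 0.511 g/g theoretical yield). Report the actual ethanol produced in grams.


Actual ethanol: m = 0.511 * 258.7 * 0.7844
m = 103.6943 g

103.6943 g
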